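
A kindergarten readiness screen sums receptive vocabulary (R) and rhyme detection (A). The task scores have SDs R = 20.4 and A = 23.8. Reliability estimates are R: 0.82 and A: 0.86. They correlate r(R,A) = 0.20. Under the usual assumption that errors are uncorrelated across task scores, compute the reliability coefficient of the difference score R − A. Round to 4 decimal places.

Var(R−A) = 20.4² + 23.8² − 2·20.4·23.8·0.20 = 982.6 − 194.208 = 788.392.
With uncorrelated errors the cross-covariances are all true-score covariance, so they carry over unchanged; only the diagonal terms shrink to ρᵢσᵢ².
True-score variance = [20.4²·0.82 + 23.8²·0.86] − 194.208 = 828.39 − 194.208 = 634.182.
Reliability = 634.182 / 788.392 = 0.8044.

0.8044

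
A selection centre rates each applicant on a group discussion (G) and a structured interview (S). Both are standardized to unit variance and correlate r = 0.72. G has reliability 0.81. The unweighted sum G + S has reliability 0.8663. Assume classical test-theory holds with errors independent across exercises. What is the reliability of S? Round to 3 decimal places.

0.730

Var(G+S) = 2 + 2·0.72 = 3.440.
True-score variance = ρ_G + ρ_S + 2·0.72, so 0.8663 = (0.81 + ρ_S + 1.44) / 3.440.
ρ_S = 0.8663·3.440 − 0.81 − 1.44 = 0.730.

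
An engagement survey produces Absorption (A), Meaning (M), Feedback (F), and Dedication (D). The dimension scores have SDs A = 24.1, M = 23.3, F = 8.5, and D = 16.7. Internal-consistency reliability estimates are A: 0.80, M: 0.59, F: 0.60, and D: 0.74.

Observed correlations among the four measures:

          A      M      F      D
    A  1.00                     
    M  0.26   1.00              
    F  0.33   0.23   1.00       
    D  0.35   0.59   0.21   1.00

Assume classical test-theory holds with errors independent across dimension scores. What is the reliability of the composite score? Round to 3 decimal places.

0.842

Var(A+M+F+D) = 24.1² + 23.3² + 8.5² + 16.7² + 2·[24.1·23.3·0.26 + 24.1·8.5·0.33 + 24.1·16.7·0.35 + 23.3·8.5·0.23 + 23.3·16.7·0.59 + 8.5·16.7·0.21] = 1474.84 + 1318.8 = 2793.64.
With uncorrelated errors the cross-covariances are all true-score covariance, so they carry over unchanged; only the diagonal terms shrink to ρᵢσᵢ².
True-score variance = [24.1²·0.80 + 23.3²·0.59 + 8.5²·0.60 + 16.7²·0.74] + 1318.8 = 1034.68 + 1318.8 = 2353.48.
Reliability = 2353.48 / 2793.64 = 0.842.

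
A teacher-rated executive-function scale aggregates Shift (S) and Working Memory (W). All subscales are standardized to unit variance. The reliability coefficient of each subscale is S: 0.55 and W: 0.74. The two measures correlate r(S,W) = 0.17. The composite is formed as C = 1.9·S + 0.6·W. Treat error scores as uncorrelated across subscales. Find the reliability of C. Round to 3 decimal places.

Var(C) = 1.9² + 0.6² + 2·[1.14·0.17] = 3.97 + 0.3876 = 4.3576.
With uncorrelated errors the cross-covariances are all true-score covariance, so they carry over unchanged; only the diagonal terms shrink to ρᵢσᵢ².
True-score variance = [1.9²·0.55 + 0.6²·0.74] + 0.3876 = 2.2519 + 0.3876 = 2.6395.
Reliability = 2.6395 / 4.3576 = 0.606.

0.606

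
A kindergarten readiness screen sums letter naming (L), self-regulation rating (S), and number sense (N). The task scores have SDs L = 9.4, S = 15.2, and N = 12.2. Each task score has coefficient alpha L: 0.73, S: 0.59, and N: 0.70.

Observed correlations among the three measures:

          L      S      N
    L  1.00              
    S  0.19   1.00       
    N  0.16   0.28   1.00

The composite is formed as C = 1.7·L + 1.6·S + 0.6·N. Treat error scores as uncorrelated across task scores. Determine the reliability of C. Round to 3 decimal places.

Var(C) = 1.7²·9.4² + 1.6²·15.2² + 0.6²·12.2² + 2·[2.72·9.4·15.2·0.19 + 1.02·9.4·12.2·0.16 + 0.96·15.2·12.2·0.28] = 900.405 + 284.805 = 1185.21.
Because errors are independent across components, Cov(Tᵢ,Tⱼ) = Cov(Xᵢ,Xⱼ); the off-diagonal part of the true-score variance is the same as above.
True-score variance = [1.7²·9.4²·0.73 + 1.6²·15.2²·0.59 + 0.6²·12.2²·0.70] + 284.805 = 572.884 + 284.805 = 857.688.
Reliability = 857.688 / 1185.21 = 0.724.

0.724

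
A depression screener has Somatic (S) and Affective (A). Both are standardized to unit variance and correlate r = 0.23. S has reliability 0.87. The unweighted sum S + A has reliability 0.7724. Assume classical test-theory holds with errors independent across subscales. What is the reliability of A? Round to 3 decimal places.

Var(S+A) = 2 + 2·0.23 = 2.460.
True-score variance = ρ_S + ρ_A + 2·0.23, so 0.7724 = (0.87 + ρ_A + 0.46) / 2.460.
ρ_A = 0.7724·2.460 − 0.87 − 0.46 = 0.570.

0.570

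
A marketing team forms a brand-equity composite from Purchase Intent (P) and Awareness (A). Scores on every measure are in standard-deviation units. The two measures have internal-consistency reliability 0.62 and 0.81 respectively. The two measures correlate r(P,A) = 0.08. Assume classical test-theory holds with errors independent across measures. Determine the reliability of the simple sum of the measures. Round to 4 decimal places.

Var(P+A) = 2 + 2·[0.08] = 2 + 0.16 = 2.16.
Because errors are independent across components, Cov(Tᵢ,Tⱼ) = Cov(Xᵢ,Xⱼ); the off-diagonal part of the true-score variance is the same as above.
True-score variance = [0.62 + 0.81] + 0.16 = 1.43 + 0.16 = 1.59.
Reliability = 1.59 / 2.16 = 0.7361.

0.7361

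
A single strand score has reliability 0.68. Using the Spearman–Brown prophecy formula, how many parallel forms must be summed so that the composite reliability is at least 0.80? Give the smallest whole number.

2

k ≥ ρ*(1−ρ₁)/(ρ₁(1−ρ*)) = 0.80·0.32 / (0.68·0.20) = 1.882.
Smallest integer k = 2.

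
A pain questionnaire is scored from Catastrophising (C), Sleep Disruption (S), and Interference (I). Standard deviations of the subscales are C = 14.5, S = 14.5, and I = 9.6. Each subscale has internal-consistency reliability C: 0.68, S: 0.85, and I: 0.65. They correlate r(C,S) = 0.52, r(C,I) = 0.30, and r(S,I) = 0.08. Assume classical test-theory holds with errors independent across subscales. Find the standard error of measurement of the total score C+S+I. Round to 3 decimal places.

11.449

Var(total) = 512.66 + 324.452 = 837.112.
True-score variance = 381.587 + 324.452 = 706.038, so reliability = 0.8434.
Error variance = 837.112 − 706.038 = 131.073; SEM = √131.073 = 11.449.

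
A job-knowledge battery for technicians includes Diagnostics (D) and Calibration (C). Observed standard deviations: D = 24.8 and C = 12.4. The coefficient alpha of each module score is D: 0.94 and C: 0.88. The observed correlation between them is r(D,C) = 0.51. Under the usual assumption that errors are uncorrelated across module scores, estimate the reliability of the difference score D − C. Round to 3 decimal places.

Var(D−C) = 24.8² + 12.4² − 2·24.8·12.4·0.51 = 768.8 − 313.67 = 455.13.
With uncorrelated errors the cross-covariances are all true-score covariance, so they carry over unchanged; only the diagonal terms shrink to ρᵢσᵢ².
True-score variance = [24.8²·0.94 + 12.4²·0.88] − 313.67 = 713.446 − 313.67 = 399.776.
Reliability = 399.776 / 455.13 = 0.878.

0.878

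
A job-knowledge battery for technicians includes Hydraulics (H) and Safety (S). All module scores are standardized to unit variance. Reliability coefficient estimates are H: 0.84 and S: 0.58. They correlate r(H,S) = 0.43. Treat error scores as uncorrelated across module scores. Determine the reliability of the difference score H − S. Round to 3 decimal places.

Var(H−S) = 1 + 1 − 2·0.43 = 2 − 0.86 = 1.14.
With uncorrelated errors the cross-covariances are all true-score covariance, so they carry over unchanged; only the diagonal terms shrink to ρᵢσᵢ².
True-score variance = [0.84 + 0.58] − 0.86 = 1.42 − 0.86 = 0.56.
Reliability = 0.56 / 1.14 = 0.491.

0.491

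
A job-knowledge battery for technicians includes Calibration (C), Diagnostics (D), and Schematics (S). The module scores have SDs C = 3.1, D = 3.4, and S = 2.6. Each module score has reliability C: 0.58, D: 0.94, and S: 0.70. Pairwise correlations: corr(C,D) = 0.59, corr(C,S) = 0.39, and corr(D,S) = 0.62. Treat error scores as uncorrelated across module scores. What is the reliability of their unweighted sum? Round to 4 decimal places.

Var(C+D+S) = 3.1² + 3.4² + 2.6² + 2·[3.1·3.4·0.59 + 3.1·2.6·0.39 + 3.4·2.6·0.62] = 27.93 + 29.6856 = 57.6156.
Because errors are independent across components, Cov(Tᵢ,Tⱼ) = Cov(Xᵢ,Xⱼ); the off-diagonal part of the true-score variance is the same as above.
True-score variance = [3.1²·0.58 + 3.4²·0.94 + 2.6²·0.70] + 29.6856 = 21.1722 + 29.6856 = 50.8578.
Reliability = 50.8578 / 57.6156 = 0.8827.

0.8827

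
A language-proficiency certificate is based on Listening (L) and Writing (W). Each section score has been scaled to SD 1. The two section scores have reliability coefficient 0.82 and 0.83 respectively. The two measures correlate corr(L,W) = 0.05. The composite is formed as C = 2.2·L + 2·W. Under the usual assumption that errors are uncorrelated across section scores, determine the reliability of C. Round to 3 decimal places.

0.833

Var(C) = 2.2² + 2² + 2·[4.4·0.05] = 8.84 + 0.44 = 9.28.
Under uncorrelated errors the observed covariances equal the true-score covariances, so only the own-variance terms attenuate.
True-score variance = [2.2²·0.82 + 2²·0.83] + 0.44 = 7.2888 + 0.44 = 7.7288.
Reliability = 7.7288 / 9.28 = 0.833.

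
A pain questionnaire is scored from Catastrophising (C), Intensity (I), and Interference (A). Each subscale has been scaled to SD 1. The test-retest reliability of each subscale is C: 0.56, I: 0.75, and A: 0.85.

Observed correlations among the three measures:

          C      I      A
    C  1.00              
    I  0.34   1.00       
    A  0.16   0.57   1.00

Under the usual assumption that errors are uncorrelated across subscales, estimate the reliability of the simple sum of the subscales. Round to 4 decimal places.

0.8366

Var(C+I+A) = 3 + 2·[0.34 + 0.16 + 0.57] = 3 + 2.14 = 5.14.
Because errors are independent across components, Cov(Tᵢ,Tⱼ) = Cov(Xᵢ,Xⱼ); the off-diagonal part of the true-score variance is the same as above.
True-score variance = [0.56 + 0.75 + 0.85] + 2.14 = 2.16 + 2.14 = 4.3.
Reliability = 4.3 / 5.14 = 0.8366.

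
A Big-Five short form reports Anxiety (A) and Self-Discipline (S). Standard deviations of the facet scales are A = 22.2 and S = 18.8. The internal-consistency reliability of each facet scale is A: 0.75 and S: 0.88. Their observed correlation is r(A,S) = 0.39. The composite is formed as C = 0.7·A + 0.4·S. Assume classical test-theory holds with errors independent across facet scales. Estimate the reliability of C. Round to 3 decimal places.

Var(C) = 0.7²·22.2² + 0.4²·18.8² + 2·[0.28·22.2·18.8·0.39] = 298.042 + 91.1514 = 389.193.
With uncorrelated errors the cross-covariances are all true-score covariance, so they carry over unchanged; only the diagonal terms shrink to ρᵢσᵢ².
True-score variance = [0.7²·22.2²·0.75 + 0.4²·18.8²·0.88] + 91.1514 = 230.883 + 91.1514 = 322.034.
Reliability = 322.034 / 389.193 = 0.827.

0.827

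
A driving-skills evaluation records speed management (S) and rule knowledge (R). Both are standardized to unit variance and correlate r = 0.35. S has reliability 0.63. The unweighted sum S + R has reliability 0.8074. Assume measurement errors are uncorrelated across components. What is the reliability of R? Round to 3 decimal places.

0.850

Var(S+R) = 2 + 2·0.35 = 2.700.
True-score variance = ρ_S + ρ_R + 2·0.35, so 0.8074 = (0.63 + ρ_R + 0.70) / 2.700.
ρ_R = 0.8074·2.700 − 0.63 − 0.70 = 0.850.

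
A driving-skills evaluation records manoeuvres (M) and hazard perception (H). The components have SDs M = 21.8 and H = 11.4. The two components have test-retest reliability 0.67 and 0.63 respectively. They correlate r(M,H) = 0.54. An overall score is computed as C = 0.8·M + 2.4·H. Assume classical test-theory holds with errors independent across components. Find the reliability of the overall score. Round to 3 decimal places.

0.759

Var(C) = 0.8²·21.8² + 2.4²·11.4² + 2·[1.92·21.8·11.4·0.54] = 1052.72 + 515.331 = 1568.05.
Under uncorrelated errors the observed covariances equal the true-score covariances, so only the own-variance terms attenuate.
True-score variance = [0.8²·21.8²·0.67 + 2.4²·11.4²·0.63] + 515.331 = 675.382 + 515.331 = 1190.71.
Reliability = 1190.71 / 1568.05 = 0.759.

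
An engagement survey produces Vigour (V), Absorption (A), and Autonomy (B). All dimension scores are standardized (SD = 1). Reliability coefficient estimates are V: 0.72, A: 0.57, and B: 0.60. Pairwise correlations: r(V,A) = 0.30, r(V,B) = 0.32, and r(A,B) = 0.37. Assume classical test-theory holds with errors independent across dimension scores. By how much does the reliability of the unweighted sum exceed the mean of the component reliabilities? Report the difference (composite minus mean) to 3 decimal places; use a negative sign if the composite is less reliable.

0.147

Var(sum) = 3 + 1.98 = 4.98; true-score variance = 1.89 + 1.98 = 3.87; composite reliability = 0.7771.
Mean component reliability = 0.6300.
Difference = 0.7771 − 0.6300 = 0.147.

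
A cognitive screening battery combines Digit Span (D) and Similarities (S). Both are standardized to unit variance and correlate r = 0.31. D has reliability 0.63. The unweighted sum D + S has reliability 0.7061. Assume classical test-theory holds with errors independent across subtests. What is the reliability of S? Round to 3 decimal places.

0.600

Var(D+S) = 2 + 2·0.31 = 2.620.
True-score variance = ρ_D + ρ_S + 2·0.31, so 0.7061 = (0.63 + ρ_S + 0.62) / 2.620.
ρ_S = 0.7061·2.620 − 0.63 − 0.62 = 0.600.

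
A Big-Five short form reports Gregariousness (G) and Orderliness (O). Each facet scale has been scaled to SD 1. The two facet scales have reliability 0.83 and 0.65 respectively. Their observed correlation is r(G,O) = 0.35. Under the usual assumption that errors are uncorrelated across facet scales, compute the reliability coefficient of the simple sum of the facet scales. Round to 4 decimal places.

Var(G+O) = 2 + 2·[0.35] = 2 + 0.7 = 2.7.
Because errors are independent across components, Cov(Tᵢ,Tⱼ) = Cov(Xᵢ,Xⱼ); the off-diagonal part of the true-score variance is the same as above.
True-score variance = [0.83 + 0.65] + 0.7 = 1.48 + 0.7 = 2.18.
Reliability = 2.18 / 2.7 = 0.8074.

0.8074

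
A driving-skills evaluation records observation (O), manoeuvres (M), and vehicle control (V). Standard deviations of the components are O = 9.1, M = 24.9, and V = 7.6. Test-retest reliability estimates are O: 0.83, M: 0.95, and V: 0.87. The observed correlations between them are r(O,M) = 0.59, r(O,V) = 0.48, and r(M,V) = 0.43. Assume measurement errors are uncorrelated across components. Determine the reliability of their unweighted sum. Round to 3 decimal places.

0.958

Var(O+M+V) = 9.1² + 24.9² + 7.6² + 2·[9.1·24.9·0.59 + 9.1·7.6·0.48 + 24.9·7.6·0.43] = 760.58 + 496.516 = 1257.1.
Because errors are independent across components, Cov(Tᵢ,Tⱼ) = Cov(Xᵢ,Xⱼ); the off-diagonal part of the true-score variance is the same as above.
True-score variance = [9.1²·0.83 + 24.9²·0.95 + 7.6²·0.87] + 496.516 = 707.993 + 496.516 = 1204.51.
Reliability = 1204.51 / 1257.1 = 0.958.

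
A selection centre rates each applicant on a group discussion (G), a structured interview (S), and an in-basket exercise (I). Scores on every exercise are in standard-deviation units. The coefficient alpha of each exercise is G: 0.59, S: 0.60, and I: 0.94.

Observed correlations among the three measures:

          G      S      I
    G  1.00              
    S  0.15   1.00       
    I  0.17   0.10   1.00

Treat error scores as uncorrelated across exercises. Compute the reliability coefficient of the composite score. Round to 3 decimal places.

Var(G+S+I) = 3 + 2·[0.15 + 0.17 + 0.10] = 3 + 0.84 = 3.84.
With uncorrelated errors the cross-covariances are all true-score covariance, so they carry over unchanged; only the diagonal terms shrink to ρᵢσᵢ².
True-score variance = [0.59 + 0.60 + 0.94] + 0.84 = 2.13 + 0.84 = 2.97.
Reliability = 2.97 / 3.84 = 0.773.

0.773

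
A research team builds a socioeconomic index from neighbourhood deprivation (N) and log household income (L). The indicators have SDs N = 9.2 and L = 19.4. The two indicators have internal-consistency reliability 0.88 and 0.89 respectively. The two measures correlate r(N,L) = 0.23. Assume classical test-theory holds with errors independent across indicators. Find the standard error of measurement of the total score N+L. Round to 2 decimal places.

7.18

Var(total) = 461 + 82.1008 = 543.101.
True-score variance = 409.444 + 82.1008 = 491.544, so reliability = 0.9051.
Error variance = 543.101 − 491.544 = 51.5564; SEM = √51.5564 = 7.18.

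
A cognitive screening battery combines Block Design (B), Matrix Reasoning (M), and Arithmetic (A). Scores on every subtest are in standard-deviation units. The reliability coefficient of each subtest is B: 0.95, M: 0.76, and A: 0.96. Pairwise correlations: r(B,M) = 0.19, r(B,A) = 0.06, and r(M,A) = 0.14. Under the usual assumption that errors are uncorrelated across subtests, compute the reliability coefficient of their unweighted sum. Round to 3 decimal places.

0.913

Var(B+M+A) = 3 + 2·[0.19 + 0.06 + 0.14] = 3 + 0.78 = 3.78.
Because errors are independent across components, Cov(Tᵢ,Tⱼ) = Cov(Xᵢ,Xⱼ); the off-diagonal part of the true-score variance is the same as above.
True-score variance = [0.95 + 0.76 + 0.96] + 0.78 = 2.67 + 0.78 = 3.45.
Reliability = 3.45 / 3.78 = 0.913.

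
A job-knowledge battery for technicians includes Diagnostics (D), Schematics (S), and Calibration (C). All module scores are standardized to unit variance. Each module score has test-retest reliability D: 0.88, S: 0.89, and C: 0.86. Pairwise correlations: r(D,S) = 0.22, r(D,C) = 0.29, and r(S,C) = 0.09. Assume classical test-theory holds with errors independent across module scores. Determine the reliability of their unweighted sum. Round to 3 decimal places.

0.912

Var(D+S+C) = 3 + 2·[0.22 + 0.29 + 0.09] = 3 + 1.2 = 4.2.
With uncorrelated errors the cross-covariances are all true-score covariance, so they carry over unchanged; only the diagonal terms shrink to ρᵢσᵢ².
True-score variance = [0.88 + 0.89 + 0.86] + 1.2 = 2.63 + 1.2 = 3.83.
Reliability = 3.83 / 4.2 = 0.912.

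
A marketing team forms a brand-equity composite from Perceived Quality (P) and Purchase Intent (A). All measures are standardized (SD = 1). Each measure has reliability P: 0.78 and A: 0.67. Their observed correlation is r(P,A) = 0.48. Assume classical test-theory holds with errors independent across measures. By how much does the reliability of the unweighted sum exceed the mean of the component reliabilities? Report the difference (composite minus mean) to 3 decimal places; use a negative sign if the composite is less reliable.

Var(sum) = 2 + 0.96 = 2.96; true-score variance = 1.45 + 0.96 = 2.41; composite reliability = 0.8142.
Mean component reliability = 0.7250.
Difference = 0.8142 − 0.7250 = 0.089.

0.089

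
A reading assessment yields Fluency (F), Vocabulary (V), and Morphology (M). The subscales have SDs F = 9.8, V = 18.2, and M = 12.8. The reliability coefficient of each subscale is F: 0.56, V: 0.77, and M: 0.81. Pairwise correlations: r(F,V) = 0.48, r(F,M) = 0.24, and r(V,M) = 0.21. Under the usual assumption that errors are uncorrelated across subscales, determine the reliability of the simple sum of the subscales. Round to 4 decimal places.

0.8375

Var(F+V+M) = 9.8² + 18.2² + 12.8² + 2·[9.8·18.2·0.48 + 9.8·12.8·0.24 + 18.2·12.8·0.21] = 591.12 + 329.28 = 920.4.
Because errors are independent across components, Cov(Tᵢ,Tⱼ) = Cov(Xᵢ,Xⱼ); the off-diagonal part of the true-score variance is the same as above.
True-score variance = [9.8²·0.56 + 18.2²·0.77 + 12.8²·0.81] + 329.28 = 441.548 + 329.28 = 770.828.
Reliability = 770.828 / 920.4 = 0.8375.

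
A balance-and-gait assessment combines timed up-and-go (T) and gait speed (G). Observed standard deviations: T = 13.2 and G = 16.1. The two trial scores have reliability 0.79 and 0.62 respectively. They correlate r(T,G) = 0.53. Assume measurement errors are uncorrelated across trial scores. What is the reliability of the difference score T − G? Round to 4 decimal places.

0.3511

Var(T−G) = 13.2² + 16.1² − 2·13.2·16.1·0.53 = 433.45 − 225.271 = 208.179.
Because errors are independent across components, Cov(Tᵢ,Tⱼ) = Cov(Xᵢ,Xⱼ); the off-diagonal part of the true-score variance is the same as above.
True-score variance = [13.2²·0.79 + 16.1²·0.62] − 225.271 = 298.36 − 225.271 = 73.0886.
Reliability = 73.0886 / 208.179 = 0.3511.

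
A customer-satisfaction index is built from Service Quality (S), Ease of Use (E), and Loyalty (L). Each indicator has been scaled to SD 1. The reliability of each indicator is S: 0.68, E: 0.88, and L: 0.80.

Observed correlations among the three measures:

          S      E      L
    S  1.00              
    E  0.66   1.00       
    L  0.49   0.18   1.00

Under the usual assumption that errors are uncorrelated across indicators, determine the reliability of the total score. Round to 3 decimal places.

0.887

Var(S+E+L) = 3 + 2·[0.66 + 0.49 + 0.18] = 3 + 2.66 = 5.66.
With uncorrelated errors the cross-covariances are all true-score covariance, so they carry over unchanged; only the diagonal terms shrink to ρᵢσᵢ².
True-score variance = [0.68 + 0.88 + 0.80] + 2.66 = 2.36 + 2.66 = 5.02.
Reliability = 5.02 / 5.66 = 0.887.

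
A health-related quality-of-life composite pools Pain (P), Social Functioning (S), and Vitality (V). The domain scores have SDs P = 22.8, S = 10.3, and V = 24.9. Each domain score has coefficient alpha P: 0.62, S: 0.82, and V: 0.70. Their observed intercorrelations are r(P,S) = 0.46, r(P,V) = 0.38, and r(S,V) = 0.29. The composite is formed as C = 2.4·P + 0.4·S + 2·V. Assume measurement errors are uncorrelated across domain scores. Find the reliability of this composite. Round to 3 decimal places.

0.761

Var(C) = 2.4²·22.8² + 0.4²·10.3² + 2²·24.9² + 2·[0.96·22.8·10.3·0.46 + 4.8·22.8·24.9·0.38 + 0.8·10.3·24.9·0.29] = 5491.29 + 2397.46 = 7888.75.
Because errors are independent across components, Cov(Tᵢ,Tⱼ) = Cov(Xᵢ,Xⱼ); the off-diagonal part of the true-score variance is the same as above.
True-score variance = [2.4²·22.8²·0.62 + 0.4²·10.3²·0.82 + 2²·24.9²·0.70] + 2397.46 = 3606.4 + 2397.46 = 6003.85.
Reliability = 6003.85 / 7888.75 = 0.761.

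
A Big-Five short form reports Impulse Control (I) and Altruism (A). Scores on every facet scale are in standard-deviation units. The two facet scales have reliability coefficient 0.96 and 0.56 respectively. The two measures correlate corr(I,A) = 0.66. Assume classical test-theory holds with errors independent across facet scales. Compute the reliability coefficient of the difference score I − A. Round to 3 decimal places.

Var(I−A) = 1 + 1 − 2·0.66 = 2 − 1.32 = 0.68.
Because errors are independent across components, Cov(Tᵢ,Tⱼ) = Cov(Xᵢ,Xⱼ); the off-diagonal part of the true-score variance is the same as above.
True-score variance = [0.96 + 0.56] − 1.32 = 1.52 − 1.32 = 0.2.
Reliability = 0.2 / 0.68 = 0.294.

0.294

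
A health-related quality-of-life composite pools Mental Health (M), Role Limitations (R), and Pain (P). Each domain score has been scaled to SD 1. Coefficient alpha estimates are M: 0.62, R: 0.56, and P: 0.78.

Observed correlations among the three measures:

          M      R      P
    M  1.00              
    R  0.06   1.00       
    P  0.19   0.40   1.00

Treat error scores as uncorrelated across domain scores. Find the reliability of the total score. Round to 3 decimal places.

0.758

Var(M+R+P) = 3 + 2·[0.06 + 0.19 + 0.40] = 3 + 1.3 = 4.3.
With uncorrelated errors the cross-covariances are all true-score covariance, so they carry over unchanged; only the diagonal terms shrink to ρᵢσᵢ².
True-score variance = [0.62 + 0.56 + 0.78] + 1.3 = 1.96 + 1.3 = 3.26.
Reliability = 3.26 / 4.3 = 0.758.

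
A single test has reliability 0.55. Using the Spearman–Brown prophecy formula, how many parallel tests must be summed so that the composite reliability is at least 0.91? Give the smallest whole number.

k ≥ ρ*(1−ρ₁)/(ρ₁(1−ρ*)) = 0.91·0.45 / (0.55·0.09) = 8.273.
Smallest integer k = 9.

9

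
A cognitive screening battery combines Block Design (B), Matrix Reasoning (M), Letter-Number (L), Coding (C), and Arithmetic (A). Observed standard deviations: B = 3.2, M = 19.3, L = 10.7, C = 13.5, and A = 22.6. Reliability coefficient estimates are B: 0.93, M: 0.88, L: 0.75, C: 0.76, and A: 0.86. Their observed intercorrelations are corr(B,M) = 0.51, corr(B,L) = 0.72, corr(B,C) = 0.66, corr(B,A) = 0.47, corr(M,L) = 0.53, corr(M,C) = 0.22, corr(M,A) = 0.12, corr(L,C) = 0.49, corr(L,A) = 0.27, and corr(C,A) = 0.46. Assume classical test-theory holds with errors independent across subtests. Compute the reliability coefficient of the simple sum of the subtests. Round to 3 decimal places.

Var(B+M+L+C+A) = 3.2² + 19.3² + 10.7² + 13.5² + 22.6² + 2·[3.2·19.3·0.51 + 3.2·10.7·0.72 + 3.2·13.5·0.66 + 3.2·22.6·0.47 + 19.3·10.7·0.53 + 19.3·13.5·0.22 + 19.3·22.6·0.12 + 10.7·13.5·0.49 + 10.7·22.6·0.27 + 13.5·22.6·0.46] = 1190.23 + 1228.37 = 2418.6.
Because errors are independent across components, Cov(Tᵢ,Tⱼ) = Cov(Xᵢ,Xⱼ); the off-diagonal part of the true-score variance is the same as above.
True-score variance = [3.2²·0.93 + 19.3²·0.88 + 10.7²·0.75 + 13.5²·0.76 + 22.6²·0.86] + 1228.37 = 1000.95 + 1228.37 = 2229.31.
Reliability = 2229.31 / 2418.6 = 0.922.

0.922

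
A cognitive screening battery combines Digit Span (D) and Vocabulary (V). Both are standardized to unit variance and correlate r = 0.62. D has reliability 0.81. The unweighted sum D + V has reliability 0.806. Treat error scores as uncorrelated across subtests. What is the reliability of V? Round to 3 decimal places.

0.561

Var(D+V) = 2 + 2·0.62 = 3.240.
True-score variance = ρ_D + ρ_V + 2·0.62, so 0.806 = (0.81 + ρ_V + 1.24) / 3.240.
ρ_V = 0.806·3.240 − 0.81 − 1.24 = 0.561.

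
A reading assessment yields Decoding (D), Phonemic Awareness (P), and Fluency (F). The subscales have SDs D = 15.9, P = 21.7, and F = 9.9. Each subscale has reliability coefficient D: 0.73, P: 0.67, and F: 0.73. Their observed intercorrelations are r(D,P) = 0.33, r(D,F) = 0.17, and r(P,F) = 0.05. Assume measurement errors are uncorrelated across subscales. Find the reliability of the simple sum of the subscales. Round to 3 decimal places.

Var(D+P+F) = 15.9² + 21.7² + 9.9² + 2·[15.9·21.7·0.33 + 15.9·9.9·0.17 + 21.7·9.9·0.05] = 821.71 + 302.722 = 1124.43.
Because errors are independent across components, Cov(Tᵢ,Tⱼ) = Cov(Xᵢ,Xⱼ); the off-diagonal part of the true-score variance is the same as above.
True-score variance = [15.9²·0.73 + 21.7²·0.67 + 9.9²·0.73] + 302.722 = 571.595 + 302.722 = 874.317.
Reliability = 874.317 / 1124.43 = 0.778.

0.778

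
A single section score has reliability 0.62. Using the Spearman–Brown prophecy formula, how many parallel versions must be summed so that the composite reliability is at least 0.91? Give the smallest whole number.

7

k ≥ ρ*(1−ρ₁)/(ρ₁(1−ρ*)) = 0.91·0.38 / (0.62·0.09) = 6.197.
Smallest integer k = 7.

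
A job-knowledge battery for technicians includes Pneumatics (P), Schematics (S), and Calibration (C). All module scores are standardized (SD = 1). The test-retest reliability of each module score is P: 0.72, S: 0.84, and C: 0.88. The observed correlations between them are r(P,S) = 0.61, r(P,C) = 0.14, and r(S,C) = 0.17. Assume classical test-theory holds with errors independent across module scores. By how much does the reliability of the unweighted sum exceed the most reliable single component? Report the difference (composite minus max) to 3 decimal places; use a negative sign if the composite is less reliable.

Var(sum) = 3 + 1.84 = 4.84; true-score variance = 2.44 + 1.84 = 4.28; composite reliability = 0.8843.
Max component reliability = 0.8800.
Difference = 0.8843 − 0.8800 = 0.004.

0.004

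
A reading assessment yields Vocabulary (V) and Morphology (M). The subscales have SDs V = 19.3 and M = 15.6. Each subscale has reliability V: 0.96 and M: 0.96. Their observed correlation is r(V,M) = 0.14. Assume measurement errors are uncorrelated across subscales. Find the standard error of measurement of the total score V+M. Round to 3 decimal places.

4.963

Var(total) = 615.85 + 84.3024 = 700.152.
True-score variance = 591.216 + 84.3024 = 675.518, so reliability = 0.9648.
Error variance = 700.152 − 675.518 = 24.634; SEM = √24.634 = 4.963.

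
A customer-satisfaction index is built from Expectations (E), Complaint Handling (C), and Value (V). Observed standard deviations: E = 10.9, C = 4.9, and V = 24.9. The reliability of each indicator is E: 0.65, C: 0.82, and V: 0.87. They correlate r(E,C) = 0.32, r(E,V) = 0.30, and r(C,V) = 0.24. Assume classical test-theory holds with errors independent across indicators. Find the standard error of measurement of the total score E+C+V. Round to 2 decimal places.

Var(total) = 762.83 + 255.593 = 1018.42.
True-score variance = 636.323 + 255.593 = 891.917, so reliability = 0.8758.
Error variance = 1018.42 − 891.917 = 126.507; SEM = √126.507 = 11.25.

11.25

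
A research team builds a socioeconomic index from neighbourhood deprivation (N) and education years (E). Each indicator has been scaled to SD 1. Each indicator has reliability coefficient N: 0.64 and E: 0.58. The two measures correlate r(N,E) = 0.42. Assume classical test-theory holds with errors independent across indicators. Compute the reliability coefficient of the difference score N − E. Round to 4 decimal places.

Var(N−E) = 1 + 1 − 2·0.42 = 2 − 0.84 = 1.16.
With uncorrelated errors the cross-covariances are all true-score covariance, so they carry over unchanged; only the diagonal terms shrink to ρᵢσᵢ².
True-score variance = [0.64 + 0.58] − 0.84 = 1.22 − 0.84 = 0.38.
Reliability = 0.38 / 1.16 = 0.3276.

0.3276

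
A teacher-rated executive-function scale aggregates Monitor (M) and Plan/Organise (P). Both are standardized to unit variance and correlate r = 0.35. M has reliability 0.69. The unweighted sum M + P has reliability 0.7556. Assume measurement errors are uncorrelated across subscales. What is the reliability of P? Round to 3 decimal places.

0.650

Var(M+P) = 2 + 2·0.35 = 2.700.
True-score variance = ρ_M + ρ_P + 2·0.35, so 0.7556 = (0.69 + ρ_P + 0.70) / 2.700.
ρ_P = 0.7556·2.700 − 0.69 − 0.70 = 0.650.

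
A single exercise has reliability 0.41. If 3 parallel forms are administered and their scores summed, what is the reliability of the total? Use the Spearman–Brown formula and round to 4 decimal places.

0.6758

ρ_k = kρ / (1 + (k−1)ρ) = 3·0.41 / (1 + 2·0.41) = 1.230 / 1.820 = 0.6758.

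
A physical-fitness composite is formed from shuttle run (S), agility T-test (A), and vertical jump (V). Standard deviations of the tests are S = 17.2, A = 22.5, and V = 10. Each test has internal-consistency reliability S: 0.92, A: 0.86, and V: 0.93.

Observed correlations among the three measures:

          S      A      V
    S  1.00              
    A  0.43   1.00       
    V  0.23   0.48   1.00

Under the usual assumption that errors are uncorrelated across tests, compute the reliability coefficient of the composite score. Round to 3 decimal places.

0.934

Var(S+A+V) = 17.2² + 22.5² + 10² + 2·[17.2·22.5·0.43 + 17.2·10·0.23 + 22.5·10·0.48] = 902.09 + 627.94 = 1530.03.
With uncorrelated errors the cross-covariances are all true-score covariance, so they carry over unchanged; only the diagonal terms shrink to ρᵢσᵢ².
True-score variance = [17.2²·0.92 + 22.5²·0.86 + 10²·0.93] + 627.94 = 800.548 + 627.94 = 1428.49.
Reliability = 1428.49 / 1530.03 = 0.934.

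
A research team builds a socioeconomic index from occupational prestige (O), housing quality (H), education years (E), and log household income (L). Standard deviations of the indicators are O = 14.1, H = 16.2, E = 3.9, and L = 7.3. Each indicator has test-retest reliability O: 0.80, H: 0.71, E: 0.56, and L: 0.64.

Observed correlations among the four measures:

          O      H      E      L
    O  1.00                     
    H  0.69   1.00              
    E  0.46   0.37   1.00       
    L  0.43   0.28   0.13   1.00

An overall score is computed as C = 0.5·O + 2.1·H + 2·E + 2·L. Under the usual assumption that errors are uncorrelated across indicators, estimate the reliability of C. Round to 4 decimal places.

Var(C) = 0.5²·14.1² + 2.1²·16.2² + 2²·3.9² + 2²·7.3² + 2·[1.05·14.1·16.2·0.69 + 14.1·3.9·0.46 + 14.1·7.3·0.43 + 4.2·16.2·3.9·0.37 + 4.2·16.2·7.3·0.28 + 4·3.9·7.3·0.13] = 1481.06 + 974.211 = 2455.27.
Under uncorrelated errors the observed covariances equal the true-score covariances, so only the own-variance terms attenuate.
True-score variance = [0.5²·14.1²·0.80 + 2.1²·16.2²·0.71 + 2²·3.9²·0.56 + 2²·7.3²·0.64] + 974.211 = 1031.98 + 974.211 = 2006.19.
Reliability = 2006.19 / 2455.27 = 0.8171.

0.8171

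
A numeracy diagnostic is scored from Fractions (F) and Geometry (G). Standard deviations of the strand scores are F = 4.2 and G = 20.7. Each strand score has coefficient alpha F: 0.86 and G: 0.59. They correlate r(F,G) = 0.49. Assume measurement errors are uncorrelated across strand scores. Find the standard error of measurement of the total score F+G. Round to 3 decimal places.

13.347

Var(total) = 446.13 + 85.2012 = 531.331.
True-score variance = 267.979 + 85.2012 = 353.181, so reliability = 0.6647.
Error variance = 531.331 − 353.181 = 178.15; SEM = √178.15 = 13.347.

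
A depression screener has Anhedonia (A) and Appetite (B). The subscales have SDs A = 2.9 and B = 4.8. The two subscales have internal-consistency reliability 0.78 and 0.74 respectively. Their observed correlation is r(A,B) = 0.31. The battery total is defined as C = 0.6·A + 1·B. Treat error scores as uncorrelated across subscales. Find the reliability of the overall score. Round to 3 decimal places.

0.787

Var(C) = 0.6²·2.9² + 4.8² + 2·[0.6·2.9·4.8·0.31] = 26.0676 + 5.17824 = 31.2458.
Under uncorrelated errors the observed covariances equal the true-score covariances, so only the own-variance terms attenuate.
True-score variance = [0.6²·2.9²·0.78 + 4.8²·0.74] + 5.17824 = 19.4111 + 5.17824 = 24.5894.
Reliability = 24.5894 / 31.2458 = 0.787.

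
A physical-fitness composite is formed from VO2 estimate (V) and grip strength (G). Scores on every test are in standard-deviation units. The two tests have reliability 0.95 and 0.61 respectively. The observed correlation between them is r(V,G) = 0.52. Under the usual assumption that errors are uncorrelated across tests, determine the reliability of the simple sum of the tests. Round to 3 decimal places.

Var(V+G) = 2 + 2·[0.52] = 2 + 1.04 = 3.04.
With uncorrelated errors the cross-covariances are all true-score covariance, so they carry over unchanged; only the diagonal terms shrink to ρᵢσᵢ².
True-score variance = [0.95 + 0.61] + 1.04 = 1.56 + 1.04 = 2.6.
Reliability = 2.6 / 3.04 = 0.855.

0.855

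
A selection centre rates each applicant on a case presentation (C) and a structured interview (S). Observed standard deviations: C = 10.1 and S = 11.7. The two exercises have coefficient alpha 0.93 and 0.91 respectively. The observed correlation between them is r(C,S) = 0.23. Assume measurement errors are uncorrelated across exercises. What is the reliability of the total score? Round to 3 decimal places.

Var(C+S) = 10.1² + 11.7² + 2·[10.1·11.7·0.23] = 238.9 + 54.3582 = 293.258.
Because errors are independent across components, Cov(Tᵢ,Tⱼ) = Cov(Xᵢ,Xⱼ); the off-diagonal part of the true-score variance is the same as above.
True-score variance = [10.1²·0.93 + 11.7²·0.91] + 54.3582 = 219.439 + 54.3582 = 273.797.
Reliability = 273.797 / 293.258 = 0.934.

0.934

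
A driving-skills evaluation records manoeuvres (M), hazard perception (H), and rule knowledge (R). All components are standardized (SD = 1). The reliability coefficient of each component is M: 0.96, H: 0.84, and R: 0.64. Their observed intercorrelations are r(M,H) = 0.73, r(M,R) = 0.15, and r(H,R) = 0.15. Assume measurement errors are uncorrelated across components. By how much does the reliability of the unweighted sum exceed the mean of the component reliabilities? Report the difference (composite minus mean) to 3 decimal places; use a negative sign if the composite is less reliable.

0.076

Var(sum) = 3 + 2.06 = 5.06; true-score variance = 2.44 + 2.06 = 4.5; composite reliability = 0.8893.
Mean component reliability = 0.8133.
Difference = 0.8893 − 0.8133 = 0.076.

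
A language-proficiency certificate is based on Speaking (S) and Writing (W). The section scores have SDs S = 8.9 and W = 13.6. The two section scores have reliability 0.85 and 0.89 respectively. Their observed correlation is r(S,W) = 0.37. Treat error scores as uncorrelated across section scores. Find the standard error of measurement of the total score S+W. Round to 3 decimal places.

Var(total) = 264.17 + 89.5696 = 353.74.
True-score variance = 231.943 + 89.5696 = 321.513, so reliability = 0.9089.
Error variance = 353.74 − 321.513 = 32.2271; SEM = √32.2271 = 5.677.

5.677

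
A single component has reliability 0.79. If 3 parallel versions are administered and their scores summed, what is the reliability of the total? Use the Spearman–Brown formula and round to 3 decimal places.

ρ_k = kρ / (1 + (k−1)ρ) = 3·0.79 / (1 + 2·0.79) = 2.370 / 2.580 = 0.919.

0.919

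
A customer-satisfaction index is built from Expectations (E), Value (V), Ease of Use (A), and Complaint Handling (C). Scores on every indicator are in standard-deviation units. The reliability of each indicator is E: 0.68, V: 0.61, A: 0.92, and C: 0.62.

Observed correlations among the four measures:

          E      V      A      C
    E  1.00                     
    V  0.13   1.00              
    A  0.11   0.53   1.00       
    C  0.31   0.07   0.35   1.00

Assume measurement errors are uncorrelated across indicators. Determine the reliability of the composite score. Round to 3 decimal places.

0.833

Var(E+V+A+C) = 4 + 2·[0.13 + 0.11 + 0.31 + 0.53 + 0.07 + 0.35] = 4 + 3 = 7.
With uncorrelated errors the cross-covariances are all true-score covariance, so they carry over unchanged; only the diagonal terms shrink to ρᵢσᵢ².
True-score variance = [0.68 + 0.61 + 0.92 + 0.62] + 3 = 2.83 + 3 = 5.83.
Reliability = 5.83 / 7 = 0.833.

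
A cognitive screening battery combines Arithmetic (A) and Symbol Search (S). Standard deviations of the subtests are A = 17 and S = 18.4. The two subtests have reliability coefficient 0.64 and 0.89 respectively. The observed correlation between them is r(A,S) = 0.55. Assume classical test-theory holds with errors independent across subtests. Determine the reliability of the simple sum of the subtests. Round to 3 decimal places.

0.855

Var(A+S) = 17² + 18.4² + 2·[17·18.4·0.55] = 627.56 + 344.08 = 971.64.
Under uncorrelated errors the observed covariances equal the true-score covariances, so only the own-variance terms attenuate.
True-score variance = [17²·0.64 + 18.4²·0.89] + 344.08 = 486.278 + 344.08 = 830.358.
Reliability = 830.358 / 971.64 = 0.855.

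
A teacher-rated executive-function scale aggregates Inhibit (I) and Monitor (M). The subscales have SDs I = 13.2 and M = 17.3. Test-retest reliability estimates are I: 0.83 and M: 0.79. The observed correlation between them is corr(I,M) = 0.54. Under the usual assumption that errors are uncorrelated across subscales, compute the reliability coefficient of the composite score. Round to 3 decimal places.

0.872

Var(I+M) = 13.2² + 17.3² + 2·[13.2·17.3·0.54] = 473.53 + 246.629 = 720.159.
With uncorrelated errors the cross-covariances are all true-score covariance, so they carry over unchanged; only the diagonal terms shrink to ρᵢσᵢ².
True-score variance = [13.2²·0.83 + 17.3²·0.79] + 246.629 = 381.058 + 246.629 = 627.687.
Reliability = 627.687 / 720.159 = 0.872.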